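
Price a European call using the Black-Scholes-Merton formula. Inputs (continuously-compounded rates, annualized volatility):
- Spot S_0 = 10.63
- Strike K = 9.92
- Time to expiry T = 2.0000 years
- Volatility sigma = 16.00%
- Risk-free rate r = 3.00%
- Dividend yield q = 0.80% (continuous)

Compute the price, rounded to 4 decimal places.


Answer: Price = 1.5600

Derivation:
d1 = (ln(S/K) + (r - q + 0.5*sigma^2) * T) / (sigma * sqrt(T)) = 0.61309371
d2 = d1 - sigma * sqrt(T) = 0.38681954
exp(-rT) = 0.94176453; exp(-qT) = 0.98412732
C = S_0 * exp(-qT) * N(d1) - K * exp(-rT) * N(d2)
N(d1) = 0.73009281; N(d2) = 0.65055510
C = 10.6300 * 0.98412732 * 0.73009281 - 9.9200 * 0.94176453 * 0.65055510 = 1.5600


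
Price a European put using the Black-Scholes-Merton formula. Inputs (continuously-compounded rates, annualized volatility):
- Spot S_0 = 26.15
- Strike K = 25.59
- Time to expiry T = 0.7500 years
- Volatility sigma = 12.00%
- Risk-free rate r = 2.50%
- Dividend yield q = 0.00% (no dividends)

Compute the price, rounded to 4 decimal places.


d1 = (ln(S/K) + (r - q + 0.5*sigma^2) * T) / (sigma * sqrt(T)) = 0.44068704
d2 = d1 - sigma * sqrt(T) = 0.33676399
exp(-rT) = 0.98142469; exp(-qT) = 1.00000000
P = K * exp(-rT) * N(-d2) - S_0 * exp(-qT) * N(-d1)
N(-d1) = 0.32971979; N(-d2) = 0.36814741
P = 25.5900 * 0.98142469 * 0.36814741 - 26.1500 * 1.00000000 * 0.32971979 = 0.6237

Answer: Price = 0.6237


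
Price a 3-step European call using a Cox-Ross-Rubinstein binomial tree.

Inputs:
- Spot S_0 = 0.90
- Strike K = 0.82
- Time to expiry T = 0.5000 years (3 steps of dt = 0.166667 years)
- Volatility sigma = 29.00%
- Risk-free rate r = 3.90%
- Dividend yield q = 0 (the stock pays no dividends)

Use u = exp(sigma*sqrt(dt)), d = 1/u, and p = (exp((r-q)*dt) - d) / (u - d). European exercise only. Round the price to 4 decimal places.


dt = T/N = 0.166667
u = exp(sigma*sqrt(dt)) = 1.125685; d = 1/u = 0.888348
p = (exp((r-q)*dt) - d) / (u - d) = 0.497913
Discount per step: exp(-r*dt) = 0.993521
Stock lattice S(k, i) with i counting down-moves:
  k=0: S(0,0) = 0.9000
  k=1: S(1,0) = 1.0131; S(1,1) = 0.7995
  k=2: S(2,0) = 1.1405; S(2,1) = 0.9000; S(2,2) = 0.7102
  k=3: S(3,0) = 1.2838; S(3,1) = 1.0131; S(3,2) = 0.7995; S(3,3) = 0.6309
Terminal payoffs V(N, i) = max(S_T - K, 0):
  V(3,0) = 0.463789; V(3,1) = 0.193117; V(3,2) = 0.000000; V(3,3) = 0.000000
Backward induction: V(k, i) = exp(-r*dt) * [p * V(k+1, i) + (1-p) * V(k+1, i+1)].
  V(2,0) = exp(-r*dt) * [p*0.463789 + (1-p)*0.193117] = 0.325763
  V(2,1) = exp(-r*dt) * [p*0.193117 + (1-p)*0.000000] = 0.095532
  V(2,2) = exp(-r*dt) * [p*0.000000 + (1-p)*0.000000] = 0.000000
  V(1,0) = exp(-r*dt) * [p*0.325763 + (1-p)*0.095532] = 0.208806
  V(1,1) = exp(-r*dt) * [p*0.095532 + (1-p)*0.000000] = 0.047259
  V(0,0) = exp(-r*dt) * [p*0.208806 + (1-p)*0.047259] = 0.126868

Answer: Price = V(0,0) = 0.1269


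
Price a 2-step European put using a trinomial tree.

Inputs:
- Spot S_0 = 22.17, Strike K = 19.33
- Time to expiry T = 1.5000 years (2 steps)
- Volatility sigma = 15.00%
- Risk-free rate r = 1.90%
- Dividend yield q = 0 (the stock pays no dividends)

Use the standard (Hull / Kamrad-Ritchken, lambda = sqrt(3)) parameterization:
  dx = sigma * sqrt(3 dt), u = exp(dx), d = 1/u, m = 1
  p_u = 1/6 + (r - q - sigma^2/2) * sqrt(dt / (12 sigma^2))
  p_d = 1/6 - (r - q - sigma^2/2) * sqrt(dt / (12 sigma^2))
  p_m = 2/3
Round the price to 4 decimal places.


dt = T/N = 0.750000; dx = sigma*sqrt(3*dt) = 0.225000
u = exp(dx) = 1.252323; d = 1/u = 0.798516
p_u = 0.179583, p_m = 0.666667, p_d = 0.153750
Discount per step: exp(-r*dt) = 0.985851
Stock lattice S(k, j) with j the centered position index:
  k=0: S(0,+0) = 22.1700
  k=1: S(1,-1) = 17.7031; S(1,+0) = 22.1700; S(1,+1) = 27.7640
  k=2: S(2,-2) = 14.1362; S(2,-1) = 17.7031; S(2,+0) = 22.1700; S(2,+1) = 27.7640; S(2,+2) = 34.7695
Terminal payoffs V(N, j) = max(K - S_T, 0):
  V(2,-2) = 5.193784; V(2,-1) = 1.626895; V(2,+0) = 0.000000; V(2,+1) = 0.000000; V(2,+2) = 0.000000
Backward induction: V(k, j) = exp(-r*dt) * [p_u * V(k+1, j+1) + p_m * V(k+1, j) + p_d * V(k+1, j-1)]
  V(1,-1) = exp(-r*dt) * [p_u*0.000000 + p_m*1.626895 + p_d*5.193784] = 1.856497
  V(1,+0) = exp(-r*dt) * [p_u*0.000000 + p_m*0.000000 + p_d*1.626895] = 0.246596
  V(1,+1) = exp(-r*dt) * [p_u*0.000000 + p_m*0.000000 + p_d*0.000000] = 0.000000
  V(0,+0) = exp(-r*dt) * [p_u*0.000000 + p_m*0.246596 + p_d*1.856497] = 0.443469

Answer: Price = V(0,0) = 0.4435


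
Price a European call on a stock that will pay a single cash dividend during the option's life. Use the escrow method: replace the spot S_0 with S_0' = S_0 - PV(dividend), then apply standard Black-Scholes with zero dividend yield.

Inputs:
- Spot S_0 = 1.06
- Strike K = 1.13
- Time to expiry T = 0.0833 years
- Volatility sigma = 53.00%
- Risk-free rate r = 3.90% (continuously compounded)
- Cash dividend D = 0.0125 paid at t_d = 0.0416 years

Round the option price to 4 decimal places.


Answer: Price = 0.0342

Derivation:
PV(D) = D * exp(-r * t_d) = 0.0125 * 0.99837892 = 0.01247974
S_0' = S_0 - PV(D) = 1.0600 - 0.01247974 = 1.04752026
d1 = (ln(S_0'/K) + (r + sigma^2/2)*T) / (sigma*sqrt(T)) = -0.39775666
d2 = d1 - sigma*sqrt(T) = -0.55072388
exp(-rT) = 0.99675657
N(d1) = 0.34540478; N(d2) = 0.29091149
C = S_0' * N(d1) - K * exp(-rT) * N(d2) = 1.04752026 * 0.34540478 - 1.1300 * 0.99675657 * 0.29091149 = 0.0342


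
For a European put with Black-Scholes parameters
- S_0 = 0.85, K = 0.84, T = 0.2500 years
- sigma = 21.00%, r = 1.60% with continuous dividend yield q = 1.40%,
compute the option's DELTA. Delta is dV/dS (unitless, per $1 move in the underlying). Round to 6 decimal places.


Answer: Delta = -0.431005

Derivation:
d1 = 0.1699710252; d2 = 0.0649710252
phi(d1) = 0.3932209514; exp(-qT) = 0.9965061179; exp(-rT) = 0.9960079893
N(-d1) = 0.4325164618
Delta = -exp(-qT) * N(-d1) = -0.9965061179 * 0.4325164618 = -0.431005


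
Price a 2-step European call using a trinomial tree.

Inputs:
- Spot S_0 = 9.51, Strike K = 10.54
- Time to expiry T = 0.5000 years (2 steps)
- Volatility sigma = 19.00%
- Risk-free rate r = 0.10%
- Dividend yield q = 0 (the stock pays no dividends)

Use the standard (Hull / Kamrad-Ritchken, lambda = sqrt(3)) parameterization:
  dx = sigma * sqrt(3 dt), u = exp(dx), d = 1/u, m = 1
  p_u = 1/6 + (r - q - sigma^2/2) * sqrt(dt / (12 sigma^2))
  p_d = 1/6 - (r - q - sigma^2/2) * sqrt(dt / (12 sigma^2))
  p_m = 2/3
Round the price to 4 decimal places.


dt = T/N = 0.250000; dx = sigma*sqrt(3*dt) = 0.164545
u = exp(dx) = 1.178856; d = 1/u = 0.848280
p_u = 0.153714, p_m = 0.666667, p_d = 0.179619
Discount per step: exp(-r*dt) = 0.999750
Stock lattice S(k, j) with j the centered position index:
  k=0: S(0,+0) = 9.5100
  k=1: S(1,-1) = 8.0671; S(1,+0) = 9.5100; S(1,+1) = 11.2109
  k=2: S(2,-2) = 6.8432; S(2,-1) = 8.0671; S(2,+0) = 9.5100; S(2,+1) = 11.2109; S(2,+2) = 13.2161
Terminal payoffs V(N, j) = max(S_T - K, 0):
  V(2,-2) = 0.000000; V(2,-1) = 0.000000; V(2,+0) = 0.000000; V(2,+1) = 0.670924; V(2,+2) = 2.676070
Backward induction: V(k, j) = exp(-r*dt) * [p_u * V(k+1, j+1) + p_m * V(k+1, j) + p_d * V(k+1, j-1)]
  V(1,-1) = exp(-r*dt) * [p_u*0.000000 + p_m*0.000000 + p_d*0.000000] = 0.000000
  V(1,+0) = exp(-r*dt) * [p_u*0.670924 + p_m*0.000000 + p_d*0.000000] = 0.103105
  V(1,+1) = exp(-r*dt) * [p_u*2.676070 + p_m*0.670924 + p_d*0.000000] = 0.858419
  V(0,+0) = exp(-r*dt) * [p_u*0.858419 + p_m*0.103105 + p_d*0.000000] = 0.200638

Answer: Price = V(0,0) = 0.2006


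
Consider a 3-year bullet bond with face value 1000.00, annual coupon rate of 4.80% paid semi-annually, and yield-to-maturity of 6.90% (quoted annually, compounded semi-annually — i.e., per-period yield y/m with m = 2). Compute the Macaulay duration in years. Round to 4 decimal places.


Coupon per period c = face * coupon_rate / m = 24.000000
Periods per year m = 2; per-period yield y/m = 0.034500
Number of cashflows N = 6
Cashflows (t years, CF_t, discount factor 1/(1+y/m)^(m*t), PV):
  t = 0.5000: CF_t = 24.000000, DF = 0.966651, PV = 23.199613
  t = 1.0000: CF_t = 24.000000, DF = 0.934413, PV = 22.425919
  t = 1.5000: CF_t = 24.000000, DF = 0.903251, PV = 21.678027
  t = 2.0000: CF_t = 24.000000, DF = 0.873128, PV = 20.955077
  t = 2.5000: CF_t = 24.000000, DF = 0.844010, PV = 20.256237
  t = 3.0000: CF_t = 1024.000000, DF = 0.815863, PV = 835.443312
Price P = sum_t PV_t = 943.958185
Macaulay numerator sum_t t * PV_t:
  t * PV_t at t = 0.5000: 11.599807
  t * PV_t at t = 1.0000: 22.425919
  t * PV_t at t = 1.5000: 32.517041
  t * PV_t at t = 2.0000: 41.910154
  t * PV_t at t = 2.5000: 50.640592
  t * PV_t at t = 3.0000: 2506.329936
Macaulay duration D = (sum_t t * PV_t) / P = 2665.423448 / 943.958185 = 2.823667

Answer: Macaulay duration = 2.8237 years


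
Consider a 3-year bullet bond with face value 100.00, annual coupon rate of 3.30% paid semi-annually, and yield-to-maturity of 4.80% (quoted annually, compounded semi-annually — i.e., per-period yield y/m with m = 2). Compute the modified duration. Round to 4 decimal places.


Coupon per period c = face * coupon_rate / m = 1.650000
Periods per year m = 2; per-period yield y/m = 0.024000
Number of cashflows N = 6
Cashflows (t years, CF_t, discount factor 1/(1+y/m)^(m*t), PV):
  t = 0.5000: CF_t = 1.650000, DF = 0.976562, PV = 1.611328
  t = 1.0000: CF_t = 1.650000, DF = 0.953674, PV = 1.573563
  t = 1.5000: CF_t = 1.650000, DF = 0.931323, PV = 1.536682
  t = 2.0000: CF_t = 1.650000, DF = 0.909495, PV = 1.500666
  t = 2.5000: CF_t = 1.650000, DF = 0.888178, PV = 1.465494
  t = 3.0000: CF_t = 101.650000, DF = 0.867362, PV = 88.167321
Price P = sum_t PV_t = 95.855054
First compute Macaulay numerator sum_t t * PV_t:
  t * PV_t at t = 0.5000: 0.805664
  t * PV_t at t = 1.0000: 1.573563
  t * PV_t at t = 1.5000: 2.305023
  t * PV_t at t = 2.0000: 3.001333
  t * PV_t at t = 2.5000: 3.663736
  t * PV_t at t = 3.0000: 264.501962
Macaulay duration D = 275.851281 / 95.855054 = 2.877796
Modified duration = D / (1 + y/m) = 2.877796 / (1 + 0.024000) = 2.810348

Answer: Modified duration = 2.8103


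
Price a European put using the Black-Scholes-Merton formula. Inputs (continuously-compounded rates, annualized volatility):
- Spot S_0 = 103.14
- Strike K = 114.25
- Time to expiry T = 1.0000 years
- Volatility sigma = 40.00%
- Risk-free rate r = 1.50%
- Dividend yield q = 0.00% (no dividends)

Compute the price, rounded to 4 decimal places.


d1 = (ln(S/K) + (r - q + 0.5*sigma^2) * T) / (sigma * sqrt(T)) = -0.01825435
d2 = d1 - sigma * sqrt(T) = -0.41825435
exp(-rT) = 0.98511194; exp(-qT) = 1.00000000
P = K * exp(-rT) * N(-d2) - S_0 * exp(-qT) * N(-d1)
N(-d1) = 0.50728203; N(-d2) = 0.66211942
P = 114.2500 * 0.98511194 * 0.66211942 - 103.1400 * 1.00000000 * 0.50728203 = 22.1998

Answer: Price = 22.1998


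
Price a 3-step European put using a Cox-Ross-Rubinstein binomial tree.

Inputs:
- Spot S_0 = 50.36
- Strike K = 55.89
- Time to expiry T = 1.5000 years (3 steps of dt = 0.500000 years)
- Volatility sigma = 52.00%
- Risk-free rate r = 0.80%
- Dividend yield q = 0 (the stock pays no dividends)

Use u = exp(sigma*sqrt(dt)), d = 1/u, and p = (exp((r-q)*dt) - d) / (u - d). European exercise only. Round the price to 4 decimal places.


Answer: Price = V(0,0) = 16.6289

Derivation:
dt = T/N = 0.500000
u = exp(sigma*sqrt(dt)) = 1.444402; d = 1/u = 0.692328
p = (exp((r-q)*dt) - d) / (u - d) = 0.414427
Discount per step: exp(-r*dt) = 0.996008
Stock lattice S(k, i) with i counting down-moves:
  k=0: S(0,0) = 50.3600
  k=1: S(1,0) = 72.7401; S(1,1) = 34.8656
  k=2: S(2,0) = 105.0660; S(2,1) = 50.3600; S(2,2) = 24.1385
  k=3: S(3,0) = 151.7575; S(3,1) = 72.7401; S(3,2) = 34.8656; S(3,3) = 16.7117
Terminal payoffs V(N, i) = max(K - S_T, 0):
  V(3,0) = 0.000000; V(3,1) = 0.000000; V(3,2) = 21.024365; V(3,3) = 39.178274
Backward induction: V(k, i) = exp(-r*dt) * [p * V(k+1, i) + (1-p) * V(k+1, i+1)].
  V(2,0) = exp(-r*dt) * [p*0.000000 + (1-p)*0.000000] = 0.000000
  V(2,1) = exp(-r*dt) * [p*0.000000 + (1-p)*21.024365] = 12.262148
  V(2,2) = exp(-r*dt) * [p*21.024365 + (1-p)*39.178274] = 31.528433
  V(1,0) = exp(-r*dt) * [p*0.000000 + (1-p)*12.262148] = 7.151716
  V(1,1) = exp(-r*dt) * [p*12.262148 + (1-p)*31.528433] = 23.449972
  V(0,0) = exp(-r*dt) * [p*7.151716 + (1-p)*23.449972] = 16.628881


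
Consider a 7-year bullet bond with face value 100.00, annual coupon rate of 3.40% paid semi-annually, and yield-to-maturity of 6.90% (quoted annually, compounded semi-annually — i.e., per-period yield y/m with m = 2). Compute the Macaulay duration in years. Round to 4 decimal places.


Coupon per period c = face * coupon_rate / m = 1.700000
Periods per year m = 2; per-period yield y/m = 0.034500
Number of cashflows N = 14
Cashflows (t years, CF_t, discount factor 1/(1+y/m)^(m*t), PV):
  t = 0.5000: CF_t = 1.700000, DF = 0.966651, PV = 1.643306
  t = 1.0000: CF_t = 1.700000, DF = 0.934413, PV = 1.588503
  t = 1.5000: CF_t = 1.700000, DF = 0.903251, PV = 1.535527
  t = 2.0000: CF_t = 1.700000, DF = 0.873128, PV = 1.484318
  t = 2.5000: CF_t = 1.700000, DF = 0.844010, PV = 1.434817
  t = 3.0000: CF_t = 1.700000, DF = 0.815863, PV = 1.386966
  t = 3.5000: CF_t = 1.700000, DF = 0.788654, PV = 1.340712
  t = 4.0000: CF_t = 1.700000, DF = 0.762353, PV = 1.296000
  t = 4.5000: CF_t = 1.700000, DF = 0.736929, PV = 1.252779
  t = 5.0000: CF_t = 1.700000, DF = 0.712353, PV = 1.211000
  t = 5.5000: CF_t = 1.700000, DF = 0.688596, PV = 1.170613
  t = 6.0000: CF_t = 1.700000, DF = 0.665632, PV = 1.131574
  t = 6.5000: CF_t = 1.700000, DF = 0.643433, PV = 1.093837
  t = 7.0000: CF_t = 101.700000, DF = 0.621975, PV = 63.254878
Price P = sum_t PV_t = 80.824829
Macaulay numerator sum_t t * PV_t:
  t * PV_t at t = 0.5000: 0.821653
  t * PV_t at t = 1.0000: 1.588503
  t * PV_t at t = 1.5000: 2.303290
  t * PV_t at t = 2.0000: 2.968636
  t * PV_t at t = 2.5000: 3.587042
  t * PV_t at t = 3.0000: 4.160899
  t * PV_t at t = 3.5000: 4.692492
  t * PV_t at t = 4.0000: 5.184000
  t * PV_t at t = 4.5000: 5.637506
  t * PV_t at t = 5.0000: 6.054998
  t * PV_t at t = 5.5000: 6.438373
  t * PV_t at t = 6.0000: 6.789444
  t * PV_t at t = 6.5000: 7.109938
  t * PV_t at t = 7.0000: 442.784146
Macaulay duration D = (sum_t t * PV_t) / P = 500.120920 / 80.824829 = 6.187714

Answer: Macaulay duration = 6.1877 years


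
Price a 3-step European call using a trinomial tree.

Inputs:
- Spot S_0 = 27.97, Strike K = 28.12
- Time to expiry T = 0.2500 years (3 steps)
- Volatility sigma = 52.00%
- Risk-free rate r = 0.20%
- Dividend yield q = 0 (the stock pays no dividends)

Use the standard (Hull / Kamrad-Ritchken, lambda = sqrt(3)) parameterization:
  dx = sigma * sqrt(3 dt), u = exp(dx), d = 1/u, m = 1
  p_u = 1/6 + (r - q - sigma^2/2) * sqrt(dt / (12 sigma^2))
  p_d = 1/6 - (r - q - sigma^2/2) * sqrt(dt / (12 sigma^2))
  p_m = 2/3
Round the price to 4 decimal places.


dt = T/N = 0.083333; dx = sigma*sqrt(3*dt) = 0.260000
u = exp(dx) = 1.296930; d = 1/u = 0.771052
p_u = 0.145321, p_m = 0.666667, p_d = 0.188013
Discount per step: exp(-r*dt) = 0.999833
Stock lattice S(k, j) with j the centered position index:
  k=0: S(0,+0) = 27.9700
  k=1: S(1,-1) = 21.5663; S(1,+0) = 27.9700; S(1,+1) = 36.2751
  k=2: S(2,-2) = 16.6287; S(2,-1) = 21.5663; S(2,+0) = 27.9700; S(2,+1) = 36.2751; S(2,+2) = 47.0463
  k=3: S(3,-3) = 12.8216; S(3,-2) = 16.6287; S(3,-1) = 21.5663; S(3,+0) = 27.9700; S(3,+1) = 36.2751; S(3,+2) = 47.0463; S(3,+3) = 61.0158
Terminal payoffs V(N, j) = max(S_T - K, 0):
  V(3,-3) = 0.000000; V(3,-2) = 0.000000; V(3,-1) = 0.000000; V(3,+0) = 0.000000; V(3,+1) = 8.155135; V(3,+2) = 18.926313; V(3,+3) = 32.895779
Backward induction: V(k, j) = exp(-r*dt) * [p_u * V(k+1, j+1) + p_m * V(k+1, j) + p_d * V(k+1, j-1)]
  V(2,-2) = exp(-r*dt) * [p_u*0.000000 + p_m*0.000000 + p_d*0.000000] = 0.000000
  V(2,-1) = exp(-r*dt) * [p_u*0.000000 + p_m*0.000000 + p_d*0.000000] = 0.000000
  V(2,+0) = exp(-r*dt) * [p_u*8.155135 + p_m*0.000000 + p_d*0.000000] = 1.184911
  V(2,+1) = exp(-r*dt) * [p_u*18.926313 + p_m*8.155135 + p_d*0.000000] = 8.185774
  V(2,+2) = exp(-r*dt) * [p_u*32.895779 + p_m*18.926313 + p_d*8.155135] = 18.928089
  V(1,-1) = exp(-r*dt) * [p_u*1.184911 + p_m*0.000000 + p_d*0.000000] = 0.172163
  V(1,+0) = exp(-r*dt) * [p_u*8.185774 + p_m*1.184911 + p_d*0.000000] = 1.979171
  V(1,+1) = exp(-r*dt) * [p_u*18.928089 + p_m*8.185774 + p_d*1.184911] = 8.429195
  V(0,+0) = exp(-r*dt) * [p_u*8.429195 + p_m*1.979171 + p_d*0.172163] = 2.576322

Answer: Price = V(0,0) = 2.5763


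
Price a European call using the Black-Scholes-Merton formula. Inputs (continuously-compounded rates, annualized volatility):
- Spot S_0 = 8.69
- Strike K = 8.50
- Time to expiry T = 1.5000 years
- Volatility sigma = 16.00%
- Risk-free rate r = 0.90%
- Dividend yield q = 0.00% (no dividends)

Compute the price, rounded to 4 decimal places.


Answer: Price = 0.8293

Derivation:
d1 = (ln(S/K) + (r - q + 0.5*sigma^2) * T) / (sigma * sqrt(T)) = 0.27968466
d2 = d1 - sigma * sqrt(T) = 0.08372548
exp(-rT) = 0.98659072; exp(-qT) = 1.00000000
C = S_0 * exp(-qT) * N(d1) - K * exp(-rT) * N(d2)
N(d1) = 0.61014027; N(d2) = 0.53336265
C = 8.6900 * 1.00000000 * 0.61014027 - 8.5000 * 0.98659072 * 0.53336265 = 0.8293


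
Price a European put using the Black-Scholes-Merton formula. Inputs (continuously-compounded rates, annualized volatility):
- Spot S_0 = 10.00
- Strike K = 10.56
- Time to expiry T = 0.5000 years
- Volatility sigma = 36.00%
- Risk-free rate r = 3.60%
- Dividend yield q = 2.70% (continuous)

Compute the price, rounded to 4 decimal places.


d1 = (ln(S/K) + (r - q + 0.5*sigma^2) * T) / (sigma * sqrt(T)) = -0.06909292
d2 = d1 - sigma * sqrt(T) = -0.32365136
exp(-rT) = 0.98216103; exp(-qT) = 0.98659072
P = K * exp(-rT) * N(-d2) - S_0 * exp(-qT) * N(-d1)
N(-d1) = 0.52754217; N(-d2) = 0.62689900
P = 10.5600 * 0.98216103 * 0.62689900 - 10.0000 * 0.98659072 * 0.52754217 = 1.2973

Answer: Price = 1.2973


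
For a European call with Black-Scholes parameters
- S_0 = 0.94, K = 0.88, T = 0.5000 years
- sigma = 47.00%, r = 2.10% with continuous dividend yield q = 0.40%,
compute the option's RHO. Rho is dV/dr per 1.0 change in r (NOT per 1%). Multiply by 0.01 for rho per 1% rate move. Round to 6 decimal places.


Answer: Rho = 0.227749

Derivation:
d1 = 0.3902115146; d2 = 0.0578713274
phi(d1) = 0.3696971780; exp(-qT) = 0.9980019987; exp(-rT) = 0.9895549326
N(d2) = 0.5230744389
Rho = K*T*exp(-rT)*N(d2) = 0.8800 * 0.5000 * 0.9895549326 * 0.5230744389 = 0.227749


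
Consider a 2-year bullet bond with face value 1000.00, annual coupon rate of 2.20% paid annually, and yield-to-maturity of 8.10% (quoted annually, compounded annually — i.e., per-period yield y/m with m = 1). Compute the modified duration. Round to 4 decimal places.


Coupon per period c = face * coupon_rate / m = 22.000000
Periods per year m = 1; per-period yield y/m = 0.081000
Number of cashflows N = 2
Cashflows (t years, CF_t, discount factor 1/(1+y/m)^(m*t), PV):
  t = 1.0000: CF_t = 22.000000, DF = 0.925069, PV = 20.351526
  t = 2.0000: CF_t = 1022.000000, DF = 0.855753, PV = 874.579932
Price P = sum_t PV_t = 894.931458
First compute Macaulay numerator sum_t t * PV_t:
  t * PV_t at t = 1.0000: 20.351526
  t * PV_t at t = 2.0000: 1749.159864
Macaulay duration D = 1769.511391 / 894.931458 = 1.977259
Modified duration = D / (1 + y/m) = 1.977259 / (1 + 0.081000) = 1.829102

Answer: Modified duration = 1.8291


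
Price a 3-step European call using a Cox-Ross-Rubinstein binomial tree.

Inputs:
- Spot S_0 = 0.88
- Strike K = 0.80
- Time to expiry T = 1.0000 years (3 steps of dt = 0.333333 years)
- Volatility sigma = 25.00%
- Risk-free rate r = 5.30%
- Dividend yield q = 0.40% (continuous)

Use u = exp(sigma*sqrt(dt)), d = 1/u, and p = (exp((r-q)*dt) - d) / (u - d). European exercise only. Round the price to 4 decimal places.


Answer: Price = V(0,0) = 0.1547

Derivation:
dt = T/N = 0.333333
u = exp(sigma*sqrt(dt)) = 1.155274; d = 1/u = 0.865596
p = (exp((r-q)*dt) - d) / (u - d) = 0.520825
Discount per step: exp(-r*dt) = 0.982488
Stock lattice S(k, i) with i counting down-moves:
  k=0: S(0,0) = 0.8800
  k=1: S(1,0) = 1.0166; S(1,1) = 0.7617
  k=2: S(2,0) = 1.1745; S(2,1) = 0.8800; S(2,2) = 0.6593
  k=3: S(3,0) = 1.3569; S(3,1) = 1.0166; S(3,2) = 0.7617; S(3,3) = 0.5707
Terminal payoffs V(N, i) = max(S_T - K, 0):
  V(3,0) = 0.556868; V(3,1) = 0.216641; V(3,2) = 0.000000; V(3,3) = 0.000000
Backward induction: V(k, i) = exp(-r*dt) * [p * V(k+1, i) + (1-p) * V(k+1, i+1)].
  V(2,0) = exp(-r*dt) * [p*0.556868 + (1-p)*0.216641] = 0.386943
  V(2,1) = exp(-r*dt) * [p*0.216641 + (1-p)*0.000000] = 0.110856
  V(2,2) = exp(-r*dt) * [p*0.000000 + (1-p)*0.000000] = 0.000000
  V(1,0) = exp(-r*dt) * [p*0.386943 + (1-p)*0.110856] = 0.250190
  V(1,1) = exp(-r*dt) * [p*0.110856 + (1-p)*0.000000] = 0.056726
  V(0,0) = exp(-r*dt) * [p*0.250190 + (1-p)*0.056726] = 0.154729


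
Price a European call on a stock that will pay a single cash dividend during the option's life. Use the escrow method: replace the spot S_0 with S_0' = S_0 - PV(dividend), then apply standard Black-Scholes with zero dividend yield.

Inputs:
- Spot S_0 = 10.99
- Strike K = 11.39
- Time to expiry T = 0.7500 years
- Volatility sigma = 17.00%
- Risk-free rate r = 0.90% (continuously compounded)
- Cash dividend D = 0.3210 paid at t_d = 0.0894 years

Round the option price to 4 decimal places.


PV(D) = D * exp(-r * t_d) = 0.3210 * 0.99919572 = 0.32074183
S_0' = S_0 - PV(D) = 10.9900 - 0.32074183 = 10.66925817
d1 = (ln(S_0'/K) + (r + sigma^2/2)*T) / (sigma*sqrt(T)) = -0.32455059
d2 = d1 - sigma*sqrt(T) = -0.47177491
exp(-rT) = 0.99327273
N(d1) = 0.37276061; N(d2) = 0.31854373
C = S_0' * N(d1) - K * exp(-rT) * N(d2) = 10.66925817 * 0.37276061 - 11.3900 * 0.99327273 * 0.31854373 = 0.3733

Answer: Price = 0.3733


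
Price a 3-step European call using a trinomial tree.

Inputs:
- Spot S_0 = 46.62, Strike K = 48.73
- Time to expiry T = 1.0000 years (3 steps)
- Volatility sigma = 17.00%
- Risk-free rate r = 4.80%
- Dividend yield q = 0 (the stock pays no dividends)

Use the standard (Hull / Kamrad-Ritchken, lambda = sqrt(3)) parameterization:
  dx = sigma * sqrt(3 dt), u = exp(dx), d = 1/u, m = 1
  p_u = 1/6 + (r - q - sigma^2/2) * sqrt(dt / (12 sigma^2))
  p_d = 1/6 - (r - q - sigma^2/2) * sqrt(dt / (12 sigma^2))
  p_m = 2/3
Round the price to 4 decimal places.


Answer: Price = V(0,0) = 3.2472

Derivation:
dt = T/N = 0.333333; dx = sigma*sqrt(3*dt) = 0.170000
u = exp(dx) = 1.185305; d = 1/u = 0.843665
p_u = 0.199559, p_m = 0.666667, p_d = 0.133775
Discount per step: exp(-r*dt) = 0.984127
Stock lattice S(k, j) with j the centered position index:
  k=0: S(0,+0) = 46.6200
  k=1: S(1,-1) = 39.3317; S(1,+0) = 46.6200; S(1,+1) = 55.2589
  k=2: S(2,-2) = 33.1827; S(2,-1) = 39.3317; S(2,+0) = 46.6200; S(2,+1) = 55.2589; S(2,+2) = 65.4987
  k=3: S(3,-3) = 27.9951; S(3,-2) = 33.1827; S(3,-1) = 39.3317; S(3,+0) = 46.6200; S(3,+1) = 55.2589; S(3,+2) = 65.4987; S(3,+3) = 77.6359
Terminal payoffs V(N, j) = max(S_T - K, 0):
  V(3,-3) = 0.000000; V(3,-2) = 0.000000; V(3,-1) = 0.000000; V(3,+0) = 0.000000; V(3,+1) = 6.528912; V(3,+2) = 16.768657; V(3,+3) = 28.905876
Backward induction: V(k, j) = exp(-r*dt) * [p_u * V(k+1, j+1) + p_m * V(k+1, j) + p_d * V(k+1, j-1)]
  V(2,-2) = exp(-r*dt) * [p_u*0.000000 + p_m*0.000000 + p_d*0.000000] = 0.000000
  V(2,-1) = exp(-r*dt) * [p_u*0.000000 + p_m*0.000000 + p_d*0.000000] = 0.000000
  V(2,+0) = exp(-r*dt) * [p_u*6.528912 + p_m*0.000000 + p_d*0.000000] = 1.282221
  V(2,+1) = exp(-r*dt) * [p_u*16.768657 + p_m*6.528912 + p_d*0.000000] = 7.576739
  V(2,+2) = exp(-r*dt) * [p_u*28.905876 + p_m*16.768657 + p_d*6.528912] = 17.538063
  V(1,-1) = exp(-r*dt) * [p_u*1.282221 + p_m*0.000000 + p_d*0.000000] = 0.251817
  V(1,+0) = exp(-r*dt) * [p_u*7.576739 + p_m*1.282221 + p_d*0.000000] = 2.329252
  V(1,+1) = exp(-r*dt) * [p_u*17.538063 + p_m*7.576739 + p_d*1.282221] = 8.584112
  V(0,+0) = exp(-r*dt) * [p_u*8.584112 + p_m*2.329252 + p_d*0.251817] = 3.247184


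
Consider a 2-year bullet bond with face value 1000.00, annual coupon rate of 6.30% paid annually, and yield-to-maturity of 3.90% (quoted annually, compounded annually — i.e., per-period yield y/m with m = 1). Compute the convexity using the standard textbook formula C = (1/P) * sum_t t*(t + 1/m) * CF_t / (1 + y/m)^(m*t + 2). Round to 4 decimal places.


Coupon per period c = face * coupon_rate / m = 63.000000
Periods per year m = 1; per-period yield y/m = 0.039000
Number of cashflows N = 2
Cashflows (t years, CF_t, discount factor 1/(1+y/m)^(m*t), PV):
  t = 1.0000: CF_t = 63.000000, DF = 0.962464, PV = 60.635226
  t = 2.0000: CF_t = 1063.000000, DF = 0.926337, PV = 984.695990
Price P = sum_t PV_t = 1045.331216
Convexity numerator sum_t t*(t + 1/m) * CF_t / (1+y/m)^(m*t + 2):
  t = 1.0000: term = 112.337280
  t = 2.0000: term = 5472.960638
Convexity = (1/P) * sum = 5585.297918 / 1045.331216 = 5.343089

Answer: Convexity = 5.3431


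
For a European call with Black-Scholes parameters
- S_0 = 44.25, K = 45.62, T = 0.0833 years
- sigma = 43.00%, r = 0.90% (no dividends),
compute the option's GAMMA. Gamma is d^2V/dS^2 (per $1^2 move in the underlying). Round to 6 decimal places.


Answer: Gamma = 0.071508

Derivation:
d1 = -0.1775913563; d2 = -0.3016968357
phi(d1) = 0.3927005652; exp(-qT) = 1.0000000000; exp(-rT) = 0.9992505810
Gamma = exp(-qT) * phi(d1) / (S * sigma * sqrt(T)) = 1.0000000000 * 0.3927005652 / (44.2500 * 0.4300 * 0.2886173938) = 0.071508


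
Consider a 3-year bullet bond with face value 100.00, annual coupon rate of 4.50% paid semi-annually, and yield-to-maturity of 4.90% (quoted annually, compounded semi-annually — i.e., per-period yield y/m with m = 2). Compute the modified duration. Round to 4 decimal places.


Answer: Modified duration = 2.7708

Derivation:
Coupon per period c = face * coupon_rate / m = 2.250000
Periods per year m = 2; per-period yield y/m = 0.024500
Number of cashflows N = 6
Cashflows (t years, CF_t, discount factor 1/(1+y/m)^(m*t), PV):
  t = 0.5000: CF_t = 2.250000, DF = 0.976086, PV = 2.196193
  t = 1.0000: CF_t = 2.250000, DF = 0.952744, PV = 2.143673
  t = 1.5000: CF_t = 2.250000, DF = 0.929960, PV = 2.092409
  t = 2.0000: CF_t = 2.250000, DF = 0.907721, PV = 2.042371
  t = 2.5000: CF_t = 2.250000, DF = 0.886013, PV = 1.993530
  t = 3.0000: CF_t = 102.250000, DF = 0.864825, PV = 88.428354
Price P = sum_t PV_t = 98.896530
First compute Macaulay numerator sum_t t * PV_t:
  t * PV_t at t = 0.5000: 1.098097
  t * PV_t at t = 1.0000: 2.143673
  t * PV_t at t = 1.5000: 3.138614
  t * PV_t at t = 2.0000: 4.084742
  t * PV_t at t = 2.5000: 4.983824
  t * PV_t at t = 3.0000: 265.285061
Macaulay duration D = 280.734012 / 98.896530 = 2.838664
Modified duration = D / (1 + y/m) = 2.838664 / (1 + 0.024500) = 2.770780


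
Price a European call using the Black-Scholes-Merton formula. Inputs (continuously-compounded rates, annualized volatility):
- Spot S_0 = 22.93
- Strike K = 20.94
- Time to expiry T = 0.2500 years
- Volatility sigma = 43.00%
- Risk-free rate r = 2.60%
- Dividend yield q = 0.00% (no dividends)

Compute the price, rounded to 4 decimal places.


d1 = (ln(S/K) + (r - q + 0.5*sigma^2) * T) / (sigma * sqrt(T)) = 0.55998787
d2 = d1 - sigma * sqrt(T) = 0.34498787
exp(-rT) = 0.99352108; exp(-qT) = 1.00000000
C = S_0 * exp(-qT) * N(d1) - K * exp(-rT) * N(d2)
N(d1) = 0.71225614; N(d2) = 0.63494825
C = 22.9300 * 1.00000000 * 0.71225614 - 20.9400 * 0.99352108 * 0.63494825 = 3.1224

Answer: Price = 3.1224


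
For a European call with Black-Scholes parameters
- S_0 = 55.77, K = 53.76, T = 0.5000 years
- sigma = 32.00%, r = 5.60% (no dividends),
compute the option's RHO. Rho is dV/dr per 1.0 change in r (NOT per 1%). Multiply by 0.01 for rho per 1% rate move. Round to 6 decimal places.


d1 = 0.3991016482; d2 = 0.1728274782
phi(d1) = 0.3684023499; exp(-qT) = 1.0000000000; exp(-rT) = 0.9723883668
N(d2) = 0.5686064812
Rho = K*T*exp(-rT)*N(d2) = 53.7600 * 0.5000 * 0.9723883668 * 0.5686064812 = 14.862122

Answer: Rho = 14.862122


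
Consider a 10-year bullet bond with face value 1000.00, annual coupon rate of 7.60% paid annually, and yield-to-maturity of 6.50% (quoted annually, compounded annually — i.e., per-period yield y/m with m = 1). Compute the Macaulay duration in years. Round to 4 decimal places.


Coupon per period c = face * coupon_rate / m = 76.000000
Periods per year m = 1; per-period yield y/m = 0.065000
Number of cashflows N = 10
Cashflows (t years, CF_t, discount factor 1/(1+y/m)^(m*t), PV):
  t = 1.0000: CF_t = 76.000000, DF = 0.938967, PV = 71.361502
  t = 2.0000: CF_t = 76.000000, DF = 0.881659, PV = 67.006105
  t = 3.0000: CF_t = 76.000000, DF = 0.827849, PV = 62.916531
  t = 4.0000: CF_t = 76.000000, DF = 0.777323, PV = 59.076555
  t = 5.0000: CF_t = 76.000000, DF = 0.729881, PV = 55.470944
  t = 6.0000: CF_t = 76.000000, DF = 0.685334, PV = 52.085393
  t = 7.0000: CF_t = 76.000000, DF = 0.643506, PV = 48.906472
  t = 8.0000: CF_t = 76.000000, DF = 0.604231, PV = 45.921570
  t = 9.0000: CF_t = 76.000000, DF = 0.567353, PV = 43.118845
  t = 10.0000: CF_t = 1076.000000, DF = 0.532726, PV = 573.213214
Price P = sum_t PV_t = 1079.077132
Macaulay numerator sum_t t * PV_t:
  t * PV_t at t = 1.0000: 71.361502
  t * PV_t at t = 2.0000: 134.012211
  t * PV_t at t = 3.0000: 188.749593
  t * PV_t at t = 4.0000: 236.306220
  t * PV_t at t = 5.0000: 277.354718
  t * PV_t at t = 6.0000: 312.512358
  t * PV_t at t = 7.0000: 342.345306
  t * PV_t at t = 8.0000: 367.372562
  t * PV_t at t = 9.0000: 388.069608
  t * PV_t at t = 10.0000: 5732.132142
Macaulay duration D = (sum_t t * PV_t) / P = 8050.216220 / 1079.077132 = 7.460279

Answer: Macaulay duration = 7.4603 years


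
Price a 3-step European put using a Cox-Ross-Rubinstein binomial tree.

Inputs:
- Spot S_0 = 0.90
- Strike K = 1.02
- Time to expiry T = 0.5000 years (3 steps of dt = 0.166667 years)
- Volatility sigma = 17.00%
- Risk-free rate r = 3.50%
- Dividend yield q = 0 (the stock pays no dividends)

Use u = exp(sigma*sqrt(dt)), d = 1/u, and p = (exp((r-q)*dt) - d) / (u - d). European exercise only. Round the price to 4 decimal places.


Answer: Price = V(0,0) = 0.1148

Derivation:
dt = T/N = 0.166667
u = exp(sigma*sqrt(dt)) = 1.071867; d = 1/u = 0.932951
p = (exp((r-q)*dt) - d) / (u - d) = 0.524771
Discount per step: exp(-r*dt) = 0.994184
Stock lattice S(k, i) with i counting down-moves:
  k=0: S(0,0) = 0.9000
  k=1: S(1,0) = 0.9647; S(1,1) = 0.8397
  k=2: S(2,0) = 1.0340; S(2,1) = 0.9000; S(2,2) = 0.7834
  k=3: S(3,0) = 1.1083; S(3,1) = 0.9647; S(3,2) = 0.8397; S(3,3) = 0.7308
Terminal payoffs V(N, i) = max(K - S_T, 0):
  V(3,0) = 0.000000; V(3,1) = 0.055319; V(3,2) = 0.180344; V(3,3) = 0.289165
Backward induction: V(k, i) = exp(-r*dt) * [p * V(k+1, i) + (1-p) * V(k+1, i+1)].
  V(2,0) = exp(-r*dt) * [p*0.000000 + (1-p)*0.055319] = 0.026137
  V(2,1) = exp(-r*dt) * [p*0.055319 + (1-p)*0.180344] = 0.114067
  V(2,2) = exp(-r*dt) * [p*0.180344 + (1-p)*0.289165] = 0.230709
  V(1,0) = exp(-r*dt) * [p*0.026137 + (1-p)*0.114067] = 0.067529
  V(1,1) = exp(-r*dt) * [p*0.114067 + (1-p)*0.230709] = 0.168513
  V(0,0) = exp(-r*dt) * [p*0.067529 + (1-p)*0.168513] = 0.114847


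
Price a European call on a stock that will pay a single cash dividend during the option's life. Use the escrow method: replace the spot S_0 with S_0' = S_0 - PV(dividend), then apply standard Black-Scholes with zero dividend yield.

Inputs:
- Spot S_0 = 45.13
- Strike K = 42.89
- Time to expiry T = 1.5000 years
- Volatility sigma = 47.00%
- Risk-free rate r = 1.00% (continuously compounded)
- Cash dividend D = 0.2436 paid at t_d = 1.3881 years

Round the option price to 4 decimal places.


Answer: Price = 11.2415

Derivation:
PV(D) = D * exp(-r * t_d) = 0.2436 * 0.98621490 = 0.24024195
S_0' = S_0 - PV(D) = 45.1300 - 0.24024195 = 44.88975805
d1 = (ln(S_0'/K) + (r + sigma^2/2)*T) / (sigma*sqrt(T)) = 0.39304055
d2 = d1 - sigma*sqrt(T) = -0.18258954
exp(-rT) = 0.98511194
N(d1) = 0.65285523; N(d2) = 0.42756004
C = S_0' * N(d1) - K * exp(-rT) * N(d2) = 44.88975805 * 0.65285523 - 42.8900 * 0.98511194 * 0.42756004 = 11.2415


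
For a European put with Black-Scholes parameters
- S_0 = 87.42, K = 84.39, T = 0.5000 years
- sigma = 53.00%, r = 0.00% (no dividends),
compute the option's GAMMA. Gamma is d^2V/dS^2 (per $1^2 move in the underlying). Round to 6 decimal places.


d1 = 0.2815090244; d2 = -0.0932575696
phi(d1) = 0.3834438059; exp(-qT) = 1.0000000000; exp(-rT) = 1.0000000000
Gamma = exp(-qT) * phi(d1) / (S * sigma * sqrt(T)) = 1.0000000000 * 0.3834438059 / (87.4200 * 0.5300 * 0.7071067812) = 0.011704

Answer: Gamma = 0.011704


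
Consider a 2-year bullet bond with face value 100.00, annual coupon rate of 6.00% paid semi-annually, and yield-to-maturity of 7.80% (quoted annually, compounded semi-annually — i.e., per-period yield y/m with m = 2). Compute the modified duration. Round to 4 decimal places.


Coupon per period c = face * coupon_rate / m = 3.000000
Periods per year m = 2; per-period yield y/m = 0.039000
Number of cashflows N = 4
Cashflows (t years, CF_t, discount factor 1/(1+y/m)^(m*t), PV):
  t = 0.5000: CF_t = 3.000000, DF = 0.962464, PV = 2.887392
  t = 1.0000: CF_t = 3.000000, DF = 0.926337, PV = 2.779010
  t = 1.5000: CF_t = 3.000000, DF = 0.891566, PV = 2.674697
  t = 2.0000: CF_t = 103.000000, DF = 0.858100, PV = 88.384281
Price P = sum_t PV_t = 96.725380
First compute Macaulay numerator sum_t t * PV_t:
  t * PV_t at t = 0.5000: 1.443696
  t * PV_t at t = 1.0000: 2.779010
  t * PV_t at t = 1.5000: 4.012046
  t * PV_t at t = 2.0000: 176.768562
Macaulay duration D = 185.003314 / 96.725380 = 1.912666
Modified duration = D / (1 + y/m) = 1.912666 / (1 + 0.039000) = 1.840872

Answer: Modified duration = 1.8409


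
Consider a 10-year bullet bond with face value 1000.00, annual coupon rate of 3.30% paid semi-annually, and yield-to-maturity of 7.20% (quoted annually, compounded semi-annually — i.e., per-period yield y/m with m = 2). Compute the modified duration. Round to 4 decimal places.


Answer: Modified duration = 8.0032

Derivation:
Coupon per period c = face * coupon_rate / m = 16.500000
Periods per year m = 2; per-period yield y/m = 0.036000
Number of cashflows N = 20
Cashflows (t years, CF_t, discount factor 1/(1+y/m)^(m*t), PV):
  t = 0.5000: CF_t = 16.500000, DF = 0.965251, PV = 15.926641
  t = 1.0000: CF_t = 16.500000, DF = 0.931709, PV = 15.373206
  t = 1.5000: CF_t = 16.500000, DF = 0.899333, PV = 14.839001
  t = 2.0000: CF_t = 16.500000, DF = 0.868082, PV = 14.323360
  t = 2.5000: CF_t = 16.500000, DF = 0.837917, PV = 13.825638
  t = 3.0000: CF_t = 16.500000, DF = 0.808801, PV = 13.345210
  t = 3.5000: CF_t = 16.500000, DF = 0.780696, PV = 12.881477
  t = 4.0000: CF_t = 16.500000, DF = 0.753567, PV = 12.433858
  t = 4.5000: CF_t = 16.500000, DF = 0.727381, PV = 12.001793
  t = 5.0000: CF_t = 16.500000, DF = 0.702106, PV = 11.584743
  t = 5.5000: CF_t = 16.500000, DF = 0.677708, PV = 11.182184
  t = 6.0000: CF_t = 16.500000, DF = 0.654158, PV = 10.793614
  t = 6.5000: CF_t = 16.500000, DF = 0.631427, PV = 10.418546
  t = 7.0000: CF_t = 16.500000, DF = 0.609486, PV = 10.056512
  t = 7.5000: CF_t = 16.500000, DF = 0.588307, PV = 9.707058
  t = 8.0000: CF_t = 16.500000, DF = 0.567863, PV = 9.369747
  t = 8.5000: CF_t = 16.500000, DF = 0.548131, PV = 9.044157
  t = 9.0000: CF_t = 16.500000, DF = 0.529084, PV = 8.729881
  t = 9.5000: CF_t = 16.500000, DF = 0.510699, PV = 8.426527
  t = 10.0000: CF_t = 1016.500000, DF = 0.492952, PV = 501.086007
Price P = sum_t PV_t = 725.349159
First compute Macaulay numerator sum_t t * PV_t:
  t * PV_t at t = 0.5000: 7.963320
  t * PV_t at t = 1.0000: 15.373206
  t * PV_t at t = 1.5000: 22.258502
  t * PV_t at t = 2.0000: 28.646721
  t * PV_t at t = 2.5000: 34.564094
  t * PV_t at t = 3.0000: 40.035630
  t * PV_t at t = 3.5000: 45.085169
  t * PV_t at t = 4.0000: 49.735432
  t * PV_t at t = 4.5000: 54.008070
  t * PV_t at t = 5.0000: 57.923713
  t * PV_t at t = 5.5000: 61.502012
  t * PV_t at t = 6.0000: 64.761683
  t * PV_t at t = 6.5000: 67.720551
  t * PV_t at t = 7.0000: 70.395583
  t * PV_t at t = 7.5000: 72.802933
  t * PV_t at t = 8.0000: 74.957975
  t * PV_t at t = 8.5000: 76.875336
  t * PV_t at t = 9.0000: 78.568933
  t * PV_t at t = 9.5000: 80.052002
  t * PV_t at t = 10.0000: 5010.860067
Macaulay duration D = 6014.090932 / 725.349159 = 8.291305
Modified duration = D / (1 + y/m) = 8.291305 / (1 + 0.036000) = 8.003190


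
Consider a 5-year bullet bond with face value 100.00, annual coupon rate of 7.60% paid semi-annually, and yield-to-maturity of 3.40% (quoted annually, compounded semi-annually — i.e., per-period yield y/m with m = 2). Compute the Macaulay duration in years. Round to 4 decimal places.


Coupon per period c = face * coupon_rate / m = 3.800000
Periods per year m = 2; per-period yield y/m = 0.017000
Number of cashflows N = 10
Cashflows (t years, CF_t, discount factor 1/(1+y/m)^(m*t), PV):
  t = 0.5000: CF_t = 3.800000, DF = 0.983284, PV = 3.736480
  t = 1.0000: CF_t = 3.800000, DF = 0.966848, PV = 3.674021
  t = 1.5000: CF_t = 3.800000, DF = 0.950686, PV = 3.612607
  t = 2.0000: CF_t = 3.800000, DF = 0.934795, PV = 3.552219
  t = 2.5000: CF_t = 3.800000, DF = 0.919169, PV = 3.492841
  t = 3.0000: CF_t = 3.800000, DF = 0.903804, PV = 3.434455
  t = 3.5000: CF_t = 3.800000, DF = 0.888696, PV = 3.377046
  t = 4.0000: CF_t = 3.800000, DF = 0.873841, PV = 3.320595
  t = 4.5000: CF_t = 3.800000, DF = 0.859234, PV = 3.265089
  t = 5.0000: CF_t = 103.800000, DF = 0.844871, PV = 87.697623
Price P = sum_t PV_t = 119.162978
Macaulay numerator sum_t t * PV_t:
  t * PV_t at t = 0.5000: 1.868240
  t * PV_t at t = 1.0000: 3.674021
  t * PV_t at t = 1.5000: 5.418911
  t * PV_t at t = 2.0000: 7.104439
  t * PV_t at t = 2.5000: 8.732103
  t * PV_t at t = 3.0000: 10.303366
  t * PV_t at t = 3.5000: 11.819660
  t * PV_t at t = 4.0000: 13.282382
  t * PV_t at t = 4.5000: 14.692900
  t * PV_t at t = 5.0000: 438.488117
Macaulay duration D = (sum_t t * PV_t) / P = 515.384139 / 119.162978 = 4.325036

Answer: Macaulay duration = 4.3250 years


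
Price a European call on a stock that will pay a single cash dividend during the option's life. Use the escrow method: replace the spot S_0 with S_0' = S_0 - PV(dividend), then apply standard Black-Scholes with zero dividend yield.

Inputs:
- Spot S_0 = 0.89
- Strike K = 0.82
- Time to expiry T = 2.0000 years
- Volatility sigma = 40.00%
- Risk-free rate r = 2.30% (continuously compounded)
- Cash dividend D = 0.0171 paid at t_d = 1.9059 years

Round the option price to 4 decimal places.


PV(D) = D * exp(-r * t_d) = 0.0171 * 0.95711120 = 0.01636660
S_0' = S_0 - PV(D) = 0.8900 - 0.01636660 = 0.87363340
d1 = (ln(S_0'/K) + (r + sigma^2/2)*T) / (sigma*sqrt(T)) = 0.47615951
d2 = d1 - sigma*sqrt(T) = -0.08952591
exp(-rT) = 0.95504196
N(d1) = 0.68301963; N(d2) = 0.46433198
C = S_0' * N(d1) - K * exp(-rT) * N(d2) = 0.87363340 * 0.68301963 - 0.8200 * 0.95504196 * 0.46433198 = 0.2331

Answer: Price = 0.2331


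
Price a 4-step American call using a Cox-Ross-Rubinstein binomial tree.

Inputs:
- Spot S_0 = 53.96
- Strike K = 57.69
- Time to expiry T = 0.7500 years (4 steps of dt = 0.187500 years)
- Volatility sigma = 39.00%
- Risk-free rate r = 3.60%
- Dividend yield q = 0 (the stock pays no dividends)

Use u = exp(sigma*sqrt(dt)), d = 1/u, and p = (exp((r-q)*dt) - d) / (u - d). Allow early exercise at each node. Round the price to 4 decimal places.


dt = T/N = 0.187500
u = exp(sigma*sqrt(dt)) = 1.183972; d = 1/u = 0.844615
p = (exp((r-q)*dt) - d) / (u - d) = 0.477839
Discount per step: exp(-r*dt) = 0.993273
Stock lattice S(k, i) with i counting down-moves:
  k=0: S(0,0) = 53.9600
  k=1: S(1,0) = 63.8871; S(1,1) = 45.5754
  k=2: S(2,0) = 75.6406; S(2,1) = 53.9600; S(2,2) = 38.4936
  k=3: S(3,0) = 89.5563; S(3,1) = 63.8871; S(3,2) = 45.5754; S(3,3) = 32.5123
  k=4: S(4,0) = 106.0322; S(4,1) = 75.6406; S(4,2) = 53.9600; S(4,3) = 38.4936; S(4,4) = 27.4604
Terminal payoffs V(N, i) = max(S_T - K, 0):
  V(4,0) = 48.342203; V(4,1) = 17.950582; V(4,2) = 0.000000; V(4,3) = 0.000000; V(4,4) = 0.000000
Backward induction: V(k, i) = exp(-r*dt) * [p * V(k+1, i) + (1-p) * V(k+1, i+1)]; then take max(V_cont, immediate exercise) for American.
  V(3,0) = exp(-r*dt) * [p*48.342203 + (1-p)*17.950582] = 32.254433; exercise = 31.866337; V(3,0) = max -> 32.254433
  V(3,1) = exp(-r*dt) * [p*17.950582 + (1-p)*0.000000] = 8.519787; exercise = 6.197133; V(3,1) = max -> 8.519787
  V(3,2) = exp(-r*dt) * [p*0.000000 + (1-p)*0.000000] = 0.000000; exercise = 0.000000; V(3,2) = max -> 0.000000
  V(3,3) = exp(-r*dt) * [p*0.000000 + (1-p)*0.000000] = 0.000000; exercise = 0.000000; V(3,3) = max -> 0.000000
  V(2,0) = exp(-r*dt) * [p*32.254433 + (1-p)*8.519787] = 19.727518; exercise = 17.950582; V(2,0) = max -> 19.727518
  V(2,1) = exp(-r*dt) * [p*8.519787 + (1-p)*0.000000] = 4.043700; exercise = 0.000000; V(2,1) = max -> 4.043700
  V(2,2) = exp(-r*dt) * [p*0.000000 + (1-p)*0.000000] = 0.000000; exercise = 0.000000; V(2,2) = max -> 0.000000
  V(1,0) = exp(-r*dt) * [p*19.727518 + (1-p)*4.043700] = 11.460423; exercise = 6.197133; V(1,0) = max -> 11.460423
  V(1,1) = exp(-r*dt) * [p*4.043700 + (1-p)*0.000000] = 1.919239; exercise = 0.000000; V(1,1) = max -> 1.919239
  V(0,0) = exp(-r*dt) * [p*11.460423 + (1-p)*1.919239] = 6.434808; exercise = 0.000000; V(0,0) = max -> 6.434808

Answer: Price = V(0,0) = 6.4348
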